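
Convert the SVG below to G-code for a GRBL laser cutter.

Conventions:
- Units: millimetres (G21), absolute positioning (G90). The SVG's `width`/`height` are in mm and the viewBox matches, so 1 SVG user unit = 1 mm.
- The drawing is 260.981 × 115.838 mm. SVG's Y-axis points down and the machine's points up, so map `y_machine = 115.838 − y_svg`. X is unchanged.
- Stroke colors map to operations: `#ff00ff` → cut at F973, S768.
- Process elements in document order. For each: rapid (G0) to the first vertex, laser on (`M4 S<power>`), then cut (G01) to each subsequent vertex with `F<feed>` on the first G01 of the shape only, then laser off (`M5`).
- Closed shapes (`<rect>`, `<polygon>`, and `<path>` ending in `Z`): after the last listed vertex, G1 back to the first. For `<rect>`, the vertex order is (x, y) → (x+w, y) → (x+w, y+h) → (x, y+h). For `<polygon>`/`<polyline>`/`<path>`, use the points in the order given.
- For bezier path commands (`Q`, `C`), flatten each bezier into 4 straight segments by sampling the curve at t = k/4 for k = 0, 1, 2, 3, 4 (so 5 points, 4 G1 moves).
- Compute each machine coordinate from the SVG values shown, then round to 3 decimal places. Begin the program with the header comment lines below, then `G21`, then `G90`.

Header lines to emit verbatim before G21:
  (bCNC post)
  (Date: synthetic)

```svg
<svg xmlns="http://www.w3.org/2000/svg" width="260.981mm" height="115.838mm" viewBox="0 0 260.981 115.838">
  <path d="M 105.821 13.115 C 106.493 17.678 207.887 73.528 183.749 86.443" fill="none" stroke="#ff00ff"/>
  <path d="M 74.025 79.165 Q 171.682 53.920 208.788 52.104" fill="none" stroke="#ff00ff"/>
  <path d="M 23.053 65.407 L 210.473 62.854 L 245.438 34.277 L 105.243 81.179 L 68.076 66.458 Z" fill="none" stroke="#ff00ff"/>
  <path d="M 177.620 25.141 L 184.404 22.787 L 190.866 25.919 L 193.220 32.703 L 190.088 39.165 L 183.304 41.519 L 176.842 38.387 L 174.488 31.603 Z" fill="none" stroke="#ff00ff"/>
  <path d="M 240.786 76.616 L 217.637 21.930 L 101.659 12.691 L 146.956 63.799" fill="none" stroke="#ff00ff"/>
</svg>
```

(bCNC post)
(Date: synthetic)
G21
G90
G0 X105.821 Y102.723
M4 S768
G01 X121.675 Y91.157 F973
G01 X154.089 Y69.191
G01 X181.850 Y45.659
G01 X183.749 Y29.395
M5
G0 X74.025 Y36.673
M4 S768
G01 X119.069 Y47.831 F973
G01 X156.544 Y56.061
G01 X186.451 Y61.362
G01 X208.788 Y63.734
M5
G0 X23.053 Y50.431
M4 S768
G01 X210.473 Y52.984 F973
G01 X245.438 Y81.561
G01 X105.243 Y34.659
G01 X68.076 Y49.380
G01 X23.053 Y50.431
M5
G0 X177.620 Y90.697
M4 S768
G01 X184.404 Y93.051 F973
G01 X190.866 Y89.919
G01 X193.220 Y83.135
G01 X190.088 Y76.673
G01 X183.304 Y74.319
G01 X176.842 Y77.451
G01 X174.488 Y84.235
G01 X177.620 Y90.697
M5
G0 X240.786 Y39.222
M4 S768
G01 X217.637 Y93.908 F973
G01 X101.659 Y103.147
G01 X146.956 Y52.039
M5

1 u = 1 mm; y_m = 115.838 − y.

[1] `<path>` cubic bezier, #ff00ff→cut S768 F973: (105.821,102.723) → (121.675,91.157) → (154.089,69.191) → (181.850,45.659) → (183.749,29.395)

[2] `<path>` quadratic bezier, #ff00ff→cut S768 F973: (74.025,36.673) → (119.069,47.831) → (156.544,56.061) → (186.451,61.362) → (208.788,63.734)

[3] `<path>` closed polygon, #ff00ff→cut S768 F973: (23.053,50.431) → (210.473,52.984) → (245.438,81.561) → (105.243,34.659) → (68.076,49.380) → (23.053,50.431) (closed)

[4] `<path>` regular polygon, #ff00ff→cut S768 F973: (177.620,90.697) → (184.404,93.051) → (190.866,89.919) → (193.220,83.135) → (190.088,76.673) → (183.304,74.319) → (176.842,77.451) → (174.488,84.235) → (177.620,90.697) (closed)

[5] `<path>` open polyline, #ff00ff→cut S768 F973: (240.786,39.222) → (217.637,93.908) → (101.659,103.147) → (146.956,52.039)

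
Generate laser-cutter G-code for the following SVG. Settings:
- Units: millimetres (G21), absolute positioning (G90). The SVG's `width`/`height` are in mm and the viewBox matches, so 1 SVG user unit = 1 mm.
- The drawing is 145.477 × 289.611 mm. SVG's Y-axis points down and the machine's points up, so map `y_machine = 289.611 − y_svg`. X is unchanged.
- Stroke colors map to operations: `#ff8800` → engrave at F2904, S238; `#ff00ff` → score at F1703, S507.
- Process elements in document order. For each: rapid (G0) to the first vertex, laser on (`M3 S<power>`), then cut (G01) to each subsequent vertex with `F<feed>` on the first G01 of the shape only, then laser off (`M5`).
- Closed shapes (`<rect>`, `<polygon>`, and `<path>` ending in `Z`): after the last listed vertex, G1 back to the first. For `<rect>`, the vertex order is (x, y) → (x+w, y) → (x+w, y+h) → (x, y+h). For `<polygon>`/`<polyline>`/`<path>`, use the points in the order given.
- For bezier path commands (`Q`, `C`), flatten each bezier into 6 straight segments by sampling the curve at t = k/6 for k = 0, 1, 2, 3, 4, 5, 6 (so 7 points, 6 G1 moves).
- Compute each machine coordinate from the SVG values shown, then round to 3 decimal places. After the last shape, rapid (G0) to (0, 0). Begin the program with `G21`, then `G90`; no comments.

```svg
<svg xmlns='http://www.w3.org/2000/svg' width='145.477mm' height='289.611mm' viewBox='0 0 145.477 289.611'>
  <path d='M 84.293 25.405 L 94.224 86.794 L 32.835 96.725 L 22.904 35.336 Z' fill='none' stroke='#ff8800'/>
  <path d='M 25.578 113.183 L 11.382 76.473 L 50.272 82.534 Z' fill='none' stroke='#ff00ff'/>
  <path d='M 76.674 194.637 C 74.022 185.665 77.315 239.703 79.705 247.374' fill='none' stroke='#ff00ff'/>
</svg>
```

G21
G90
G0 X84.293 Y264.206
M3 S238
G01 X94.224 Y202.817 F2904
G01 X32.835 Y192.886
G01 X22.904 Y254.275
G01 X84.293 Y264.206
M5
G0 X25.578 Y176.428
M3 S507
G01 X11.382 Y213.138 F1703
G01 X50.272 Y207.077
G01 X25.578 Y176.428
M5
G0 X76.674 Y94.974
M3 S507
G01 X75.812 Y94.716 F1703
G01 X75.750 Y86.994
G01 X76.299 Y74.847
G01 X77.268 Y61.313
G01 X78.466 Y49.430
G01 X79.705 Y42.237
M5
G0 X0.000 Y0.000

Since the viewBox matches the mm dimensions, user units are millimetres directly. The only transform is the Y-flip y_m = 289.611 − y_svg.

Shape 1 is a regular polygon drawn with `<path>`. Its stroke #ff8800 means engrave at S238, F2904. After flipping Y the toolpath is (84.293,264.206) → (94.224,202.817) → (32.835,192.886) → (22.904,254.275) → (84.293,264.206), returning to the start.

Shape 2 is a regular polygon drawn with `<path>`. Its stroke #ff00ff means score at S507, F1703. After flipping Y the toolpath is (25.578,176.428) → (11.382,213.138) → (50.272,207.077) → (25.578,176.428), returning to the start.

Shape 3 is a cubic bezier drawn with `<path>`. Its stroke #ff00ff means score at S507, F1703. After flipping Y the toolpath is (76.674,94.974) → (75.812,94.716) → (75.750,86.994) → (76.299,74.847) → (77.268,61.313) → (78.466,49.430) → (79.705,42.237).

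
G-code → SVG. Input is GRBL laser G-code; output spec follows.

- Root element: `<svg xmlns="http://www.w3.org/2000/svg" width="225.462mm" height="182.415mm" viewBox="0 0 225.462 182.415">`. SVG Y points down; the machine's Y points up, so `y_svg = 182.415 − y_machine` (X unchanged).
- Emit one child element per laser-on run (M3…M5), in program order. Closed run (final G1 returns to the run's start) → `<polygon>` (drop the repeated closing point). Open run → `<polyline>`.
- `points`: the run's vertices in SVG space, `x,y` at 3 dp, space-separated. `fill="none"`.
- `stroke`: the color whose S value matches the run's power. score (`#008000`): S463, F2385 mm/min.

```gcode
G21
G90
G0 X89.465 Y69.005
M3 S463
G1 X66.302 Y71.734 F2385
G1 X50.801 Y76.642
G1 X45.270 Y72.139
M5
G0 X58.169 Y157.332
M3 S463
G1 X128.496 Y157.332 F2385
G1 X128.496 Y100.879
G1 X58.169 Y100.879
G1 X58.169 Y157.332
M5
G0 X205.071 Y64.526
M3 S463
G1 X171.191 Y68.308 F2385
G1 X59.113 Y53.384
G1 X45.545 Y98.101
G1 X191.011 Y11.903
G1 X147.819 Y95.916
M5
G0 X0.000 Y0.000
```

<svg xmlns="http://www.w3.org/2000/svg" width="225.462mm" height="182.415mm" viewBox="0 0 225.462 182.415">
  <polyline points="89.465,113.410 66.302,110.681 50.801,105.773 45.270,110.276" fill="none" stroke="#008000"/>
  <polygon points="58.169,25.083 128.496,25.083 128.496,81.536 58.169,81.536" fill="none" stroke="#008000"/>
  <polyline points="205.071,117.889 171.191,114.107 59.113,129.031 45.545,84.314 191.011,170.512 147.819,86.499" fill="none" stroke="#008000"/>
</svg>

Machine Y-up, SVG Y-down with viewBox height 182.415, so y_svg = 182.415 − y_machine; X carries over. Every run uses S463, so all elements get stroke `#008000` (score).

Run 1: The run is open, so emit a `<polyline>` with points (Y-flipped): 89.465,113.410 66.302,110.681 50.801,105.773 45.270,110.276.

Run 2: The run returns to its start, so emit a `<polygon>` with points (Y-flipped): 58.169,25.083 128.496,25.083 128.496,81.536 58.169,81.536.

Run 3: The run is open, so emit a `<polyline>` with points (Y-flipped): 205.071,117.889 171.191,114.107 59.113,129.031 45.545,84.314 191.011,170.512 147.819,86.499.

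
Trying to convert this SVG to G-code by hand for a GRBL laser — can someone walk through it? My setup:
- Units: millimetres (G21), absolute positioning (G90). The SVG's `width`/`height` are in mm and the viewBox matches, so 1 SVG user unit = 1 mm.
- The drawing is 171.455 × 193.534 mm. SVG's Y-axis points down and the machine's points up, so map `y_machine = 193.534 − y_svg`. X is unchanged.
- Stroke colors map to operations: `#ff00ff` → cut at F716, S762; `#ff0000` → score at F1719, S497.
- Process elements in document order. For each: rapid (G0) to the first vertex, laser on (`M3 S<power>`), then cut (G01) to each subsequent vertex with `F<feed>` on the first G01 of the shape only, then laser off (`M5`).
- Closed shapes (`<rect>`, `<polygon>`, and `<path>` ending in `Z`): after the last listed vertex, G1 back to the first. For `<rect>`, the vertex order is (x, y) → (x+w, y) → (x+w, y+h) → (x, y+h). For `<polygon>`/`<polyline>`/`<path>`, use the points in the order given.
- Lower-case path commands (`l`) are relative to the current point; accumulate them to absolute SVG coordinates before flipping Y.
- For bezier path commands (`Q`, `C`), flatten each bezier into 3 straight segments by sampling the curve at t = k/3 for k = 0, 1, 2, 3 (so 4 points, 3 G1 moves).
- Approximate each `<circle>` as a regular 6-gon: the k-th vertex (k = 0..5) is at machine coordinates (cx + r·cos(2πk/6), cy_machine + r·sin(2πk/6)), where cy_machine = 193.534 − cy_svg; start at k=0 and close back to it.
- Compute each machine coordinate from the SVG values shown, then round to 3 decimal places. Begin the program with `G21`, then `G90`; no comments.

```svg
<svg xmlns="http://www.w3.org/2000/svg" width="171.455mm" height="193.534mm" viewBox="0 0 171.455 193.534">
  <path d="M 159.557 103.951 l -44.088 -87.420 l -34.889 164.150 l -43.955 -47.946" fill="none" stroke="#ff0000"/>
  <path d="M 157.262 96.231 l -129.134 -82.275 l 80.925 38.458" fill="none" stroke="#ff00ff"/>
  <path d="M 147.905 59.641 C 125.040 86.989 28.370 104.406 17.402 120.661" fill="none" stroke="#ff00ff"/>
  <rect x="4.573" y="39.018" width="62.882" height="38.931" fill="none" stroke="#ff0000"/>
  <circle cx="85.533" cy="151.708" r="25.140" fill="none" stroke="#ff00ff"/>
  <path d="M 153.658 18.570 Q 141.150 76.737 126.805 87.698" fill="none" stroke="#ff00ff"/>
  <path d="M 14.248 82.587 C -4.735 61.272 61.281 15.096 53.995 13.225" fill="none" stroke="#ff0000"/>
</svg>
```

G21
G90
G0 X159.557 Y89.583
M3 S497
G01 X115.469 Y177.003 F1719
G01 X80.580 Y12.853
G01 X36.625 Y60.799
M5
G0 X157.262 Y97.303
M3 S762
G01 X28.128 Y179.578 F716
G01 X109.053 Y141.120
M5
G0 X147.905 Y133.893
M3 S762
G01 X106.346 Y109.531 F716
G01 X51.030 Y89.840
G01 X17.402 Y72.873
M5
G0 X4.573 Y154.516
M3 S497
G01 X67.455 Y154.516 F1719
G01 X67.455 Y115.585
G01 X4.573 Y115.585
G01 X4.573 Y154.516
M5
G0 X110.673 Y41.826
M3 S762
G01 X98.103 Y63.598 F716
G01 X72.963 Y63.598
G01 X60.393 Y41.826
G01 X72.963 Y20.054
G01 X98.103 Y20.054
G01 X110.673 Y41.826
M5
G0 X153.658 Y174.964
M3 S762
G01 X145.115 Y141.431 F716
G01 X136.164 Y118.388
G01 X126.805 Y105.836
M5
G0 X14.248 Y110.947
M3 S497
G01 X17.735 Y137.987 F1719
G01 X42.710 Y166.231
G01 X53.995 Y180.309
M5

Since the viewBox matches the mm dimensions, user units are millimetres directly. The only transform is the Y-flip y_m = 193.534 − y_svg.

Shape 1 is a open polyline drawn with `<path>`. Its stroke #ff0000 means score at S497, F1719. After flipping Y the toolpath is (159.557,89.583) → (115.469,177.003) → (80.580,12.853) → (36.625,60.799).

Shape 2 is a open polyline drawn with `<path>`. Its stroke #ff00ff means cut at S762, F716. After flipping Y the toolpath is (157.262,97.303) → (28.128,179.578) → (109.053,141.120).

Shape 3 is a cubic bezier drawn with `<path>`. Its stroke #ff00ff means cut at S762, F716. After flipping Y the toolpath is (147.905,133.893) → (106.346,109.531) → (51.030,89.840) → (17.402,72.873).

Shape 4 is a rectangle drawn with `<rect>`. Its stroke #ff0000 means score at S497, F1719. After flipping Y the toolpath is (4.573,154.516) → (67.455,154.516) → (67.455,115.585) → (4.573,115.585) → (4.573,154.516), returning to the start.

Shape 5 is a circle drawn with `<circle>`. Its stroke #ff00ff means cut at S762, F716. After flipping Y the toolpath is (110.673,41.826) → (98.103,63.598) → (72.963,63.598) → (60.393,41.826) → (72.963,20.054) → (98.103,20.054) → (110.673,41.826), returning to the start.

Shape 6 is a quadratic bezier drawn with `<path>`. Its stroke #ff00ff means cut at S762, F716. After flipping Y the toolpath is (153.658,174.964) → (145.115,141.431) → (136.164,118.388) → (126.805,105.836).

Shape 7 is a cubic bezier drawn with `<path>`. Its stroke #ff0000 means score at S497, F1719. After flipping Y the toolpath is (14.248,110.947) → (17.735,137.987) → (42.710,166.231) → (53.995,180.309).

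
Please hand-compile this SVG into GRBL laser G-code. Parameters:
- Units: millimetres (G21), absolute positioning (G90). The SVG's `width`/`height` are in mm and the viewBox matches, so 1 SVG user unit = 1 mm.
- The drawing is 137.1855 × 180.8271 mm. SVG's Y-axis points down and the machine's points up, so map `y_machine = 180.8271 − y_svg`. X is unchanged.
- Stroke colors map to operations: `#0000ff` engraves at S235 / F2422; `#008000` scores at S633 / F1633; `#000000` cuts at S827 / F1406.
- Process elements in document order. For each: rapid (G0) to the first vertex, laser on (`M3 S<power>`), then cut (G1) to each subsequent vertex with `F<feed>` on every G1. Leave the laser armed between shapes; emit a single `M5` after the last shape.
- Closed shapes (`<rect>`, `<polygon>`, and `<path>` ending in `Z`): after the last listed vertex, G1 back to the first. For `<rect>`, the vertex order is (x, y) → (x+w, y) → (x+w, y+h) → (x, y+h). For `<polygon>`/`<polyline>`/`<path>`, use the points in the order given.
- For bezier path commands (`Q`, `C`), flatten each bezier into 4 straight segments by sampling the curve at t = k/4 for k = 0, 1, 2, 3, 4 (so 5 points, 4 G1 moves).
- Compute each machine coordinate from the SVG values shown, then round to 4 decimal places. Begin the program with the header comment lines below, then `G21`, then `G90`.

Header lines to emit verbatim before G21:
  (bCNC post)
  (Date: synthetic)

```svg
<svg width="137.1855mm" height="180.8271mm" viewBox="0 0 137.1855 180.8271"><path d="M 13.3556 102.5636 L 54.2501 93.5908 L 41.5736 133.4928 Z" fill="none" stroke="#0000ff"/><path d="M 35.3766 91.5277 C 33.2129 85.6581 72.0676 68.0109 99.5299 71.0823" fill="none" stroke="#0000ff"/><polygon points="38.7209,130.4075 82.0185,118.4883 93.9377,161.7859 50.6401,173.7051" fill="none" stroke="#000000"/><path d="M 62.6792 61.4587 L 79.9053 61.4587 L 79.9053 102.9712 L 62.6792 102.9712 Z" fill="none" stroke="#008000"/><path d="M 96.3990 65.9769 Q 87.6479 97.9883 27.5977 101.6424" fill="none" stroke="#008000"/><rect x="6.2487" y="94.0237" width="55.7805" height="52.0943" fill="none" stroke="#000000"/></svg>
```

1 u = 1 mm; y_m = 180.8271 − y.

[1] `<path>` regular polygon, #0000ff→engrave S235 F2422: (13.3556,78.2635) → (54.2501,87.2363) → (41.5736,47.3343) → (13.3556,78.2635) (closed)

[2] `<path>` cubic bezier, #0000ff→engrave S235 F2422: (35.3766,89.2994) → (40.6259,95.4021) → (56.3435,102.8750) → (77.6160,108.6714) → (99.5299,109.7448)

[3] `<polygon>` regular polygon, #000000→cut S827 F1406: (38.7209,50.4196) → (82.0185,62.3388) → (93.9377,19.0412) → (50.6401,7.1220) → (38.7209,50.4196) (closed)

[4] `<path>` rectangle, #008000→score S633 F1633: (62.6792,119.3684) → (79.9053,119.3684) → (79.9053,77.8559) → (62.6792,77.8559) → (62.6792,119.3684) (closed)

[5] `<path>` quadratic bezier, #008000→score S633 F1633: (96.3990,114.8502) → (88.8173,100.6168) → (74.8231,89.9281) → (54.4166,82.7841) → (27.5977,79.1847)

[6] `<rect>` rectangle, #000000→cut S827 F1406: (6.2487,86.8034) → (62.0292,86.8034) → (62.0292,34.7091) → (6.2487,34.7091) → (6.2487,86.8034) (closed)

(bCNC post)
(Date: synthetic)
G21
G90
G0 X13.3556 Y78.2635
M3 S235
G1 X54.2501 Y87.2363 F2422
G1 X41.5736 Y47.3343 F2422
G1 X13.3556 Y78.2635 F2422
G0 X35.3766 Y89.2994
M3 S235
G1 X40.6259 Y95.4021 F2422
G1 X56.3435 Y102.8750 F2422
G1 X77.6160 Y108.6714 F2422
G1 X99.5299 Y109.7448 F2422
G0 X38.7209 Y50.4196
M3 S827
G1 X82.0185 Y62.3388 F1406
G1 X93.9377 Y19.0412 F1406
G1 X50.6401 Y7.1220 F1406
G1 X38.7209 Y50.4196 F1406
G0 X62.6792 Y119.3684
M3 S633
G1 X79.9053 Y119.3684 F1633
G1 X79.9053 Y77.8559 F1633
G1 X62.6792 Y77.8559 F1633
G1 X62.6792 Y119.3684 F1633
G0 X96.3990 Y114.8502
M3 S633
G1 X88.8173 Y100.6168 F1633
G1 X74.8231 Y89.9281 F1633
G1 X54.4166 Y82.7841 F1633
G1 X27.5977 Y79.1847 F1633
G0 X6.2487 Y86.8034
M3 S827
G1 X62.0292 Y86.8034 F1406
G1 X62.0292 Y34.7091 F1406
G1 X6.2487 Y34.7091 F1406
G1 X6.2487 Y86.8034 F1406
M5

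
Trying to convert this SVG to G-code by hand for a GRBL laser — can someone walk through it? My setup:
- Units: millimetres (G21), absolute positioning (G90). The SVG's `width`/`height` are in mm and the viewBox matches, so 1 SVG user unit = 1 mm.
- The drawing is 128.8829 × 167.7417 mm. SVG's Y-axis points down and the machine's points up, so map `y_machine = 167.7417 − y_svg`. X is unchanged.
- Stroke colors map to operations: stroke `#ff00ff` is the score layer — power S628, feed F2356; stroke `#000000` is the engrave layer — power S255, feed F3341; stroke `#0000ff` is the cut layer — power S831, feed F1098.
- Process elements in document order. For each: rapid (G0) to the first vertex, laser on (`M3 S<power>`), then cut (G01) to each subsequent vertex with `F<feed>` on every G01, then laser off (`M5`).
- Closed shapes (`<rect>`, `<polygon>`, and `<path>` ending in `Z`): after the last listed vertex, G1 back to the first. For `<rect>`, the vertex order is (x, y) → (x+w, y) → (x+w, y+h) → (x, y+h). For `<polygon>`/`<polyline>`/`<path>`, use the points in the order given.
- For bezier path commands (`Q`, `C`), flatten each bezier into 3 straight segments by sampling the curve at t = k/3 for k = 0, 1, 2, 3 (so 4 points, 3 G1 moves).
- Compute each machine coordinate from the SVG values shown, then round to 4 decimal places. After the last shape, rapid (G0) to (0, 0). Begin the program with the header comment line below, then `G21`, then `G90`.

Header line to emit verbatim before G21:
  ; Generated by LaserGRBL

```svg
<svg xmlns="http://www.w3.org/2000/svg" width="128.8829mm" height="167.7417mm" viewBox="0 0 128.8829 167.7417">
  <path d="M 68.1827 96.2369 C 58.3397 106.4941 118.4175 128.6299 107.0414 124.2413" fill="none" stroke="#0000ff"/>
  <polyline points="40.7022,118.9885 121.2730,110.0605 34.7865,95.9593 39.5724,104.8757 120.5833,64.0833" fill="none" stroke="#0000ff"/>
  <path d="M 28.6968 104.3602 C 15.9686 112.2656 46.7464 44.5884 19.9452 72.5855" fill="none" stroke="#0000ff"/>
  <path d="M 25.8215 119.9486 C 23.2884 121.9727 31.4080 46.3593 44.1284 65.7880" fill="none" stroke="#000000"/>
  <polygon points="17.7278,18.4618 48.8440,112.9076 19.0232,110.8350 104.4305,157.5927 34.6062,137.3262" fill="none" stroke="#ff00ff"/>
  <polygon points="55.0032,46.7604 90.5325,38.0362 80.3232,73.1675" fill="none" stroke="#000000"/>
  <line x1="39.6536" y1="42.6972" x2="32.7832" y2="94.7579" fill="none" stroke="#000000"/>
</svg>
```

1 u = 1 mm; y_m = 167.7417 − y.

[1] `<path>` cubic bezier, #0000ff→cut S831 F1098: (68.1827,71.5048) → (76.4105,58.7104) → (99.8356,46.5309) → (107.0414,43.5004)

[2] `<polyline>` open polyline, #0000ff→cut S831 F1098: (40.7022,48.7532) → (121.2730,57.6812) → (34.7865,71.7824) → (39.5724,62.8660) → (120.5833,103.6584)

[3] `<path>` cubic bezier, #0000ff→cut S831 F1098: (28.6968,63.3815) → (26.7267,74.3275) → (31.2973,97.6047) → (19.9452,95.1562)

[4] `<path>` cubic bezier, #000000→engrave S255 F3341: (25.8215,47.7931) → (26.6152,65.2526) → (33.1657,96.0972) → (44.1284,101.9537)

[5] `<polygon>` closed polygon, #ff00ff→score S628 F2356: (17.7278,149.2799) → (48.8440,54.8341) → (19.0232,56.9067) → (104.4305,10.1490) → (34.6062,30.4155) → (17.7278,149.2799) (closed)

[6] `<polygon>` regular polygon, #000000→engrave S255 F3341: (55.0032,120.9813) → (90.5325,129.7055) → (80.3232,94.5742) → (55.0032,120.9813) (closed)

[7] `<line>` line segment, #000000→engrave S255 F3341: (39.6536,125.0445) → (32.7832,72.9838)

; Generated by LaserGRBL
G21
G90
G0 X68.1827 Y71.5048
M3 S831
G01 X76.4105 Y58.7104 F1098
G01 X99.8356 Y46.5309 F1098
G01 X107.0414 Y43.5004 F1098
M5
G0 X40.7022 Y48.7532
M3 S831
G01 X121.2730 Y57.6812 F1098
G01 X34.7865 Y71.7824 F1098
G01 X39.5724 Y62.8660 F1098
G01 X120.5833 Y103.6584 F1098
M5
G0 X28.6968 Y63.3815
M3 S831
G01 X26.7267 Y74.3275 F1098
G01 X31.2973 Y97.6047 F1098
G01 X19.9452 Y95.1562 F1098
M5
G0 X25.8215 Y47.7931
M3 S255
G01 X26.6152 Y65.2526 F3341
G01 X33.1657 Y96.0972 F3341
G01 X44.1284 Y101.9537 F3341
M5
G0 X17.7278 Y149.2799
M3 S628
G01 X48.8440 Y54.8341 F2356
G01 X19.0232 Y56.9067 F2356
G01 X104.4305 Y10.1490 F2356
G01 X34.6062 Y30.4155 F2356
G01 X17.7278 Y149.2799 F2356
M5
G0 X55.0032 Y120.9813
M3 S255
G01 X90.5325 Y129.7055 F3341
G01 X80.3232 Y94.5742 F3341
G01 X55.0032 Y120.9813 F3341
M5
G0 X39.6536 Y125.0445
M3 S255
G01 X32.7832 Y72.9838 F3341
M5
G0 X0.0000 Y0.0000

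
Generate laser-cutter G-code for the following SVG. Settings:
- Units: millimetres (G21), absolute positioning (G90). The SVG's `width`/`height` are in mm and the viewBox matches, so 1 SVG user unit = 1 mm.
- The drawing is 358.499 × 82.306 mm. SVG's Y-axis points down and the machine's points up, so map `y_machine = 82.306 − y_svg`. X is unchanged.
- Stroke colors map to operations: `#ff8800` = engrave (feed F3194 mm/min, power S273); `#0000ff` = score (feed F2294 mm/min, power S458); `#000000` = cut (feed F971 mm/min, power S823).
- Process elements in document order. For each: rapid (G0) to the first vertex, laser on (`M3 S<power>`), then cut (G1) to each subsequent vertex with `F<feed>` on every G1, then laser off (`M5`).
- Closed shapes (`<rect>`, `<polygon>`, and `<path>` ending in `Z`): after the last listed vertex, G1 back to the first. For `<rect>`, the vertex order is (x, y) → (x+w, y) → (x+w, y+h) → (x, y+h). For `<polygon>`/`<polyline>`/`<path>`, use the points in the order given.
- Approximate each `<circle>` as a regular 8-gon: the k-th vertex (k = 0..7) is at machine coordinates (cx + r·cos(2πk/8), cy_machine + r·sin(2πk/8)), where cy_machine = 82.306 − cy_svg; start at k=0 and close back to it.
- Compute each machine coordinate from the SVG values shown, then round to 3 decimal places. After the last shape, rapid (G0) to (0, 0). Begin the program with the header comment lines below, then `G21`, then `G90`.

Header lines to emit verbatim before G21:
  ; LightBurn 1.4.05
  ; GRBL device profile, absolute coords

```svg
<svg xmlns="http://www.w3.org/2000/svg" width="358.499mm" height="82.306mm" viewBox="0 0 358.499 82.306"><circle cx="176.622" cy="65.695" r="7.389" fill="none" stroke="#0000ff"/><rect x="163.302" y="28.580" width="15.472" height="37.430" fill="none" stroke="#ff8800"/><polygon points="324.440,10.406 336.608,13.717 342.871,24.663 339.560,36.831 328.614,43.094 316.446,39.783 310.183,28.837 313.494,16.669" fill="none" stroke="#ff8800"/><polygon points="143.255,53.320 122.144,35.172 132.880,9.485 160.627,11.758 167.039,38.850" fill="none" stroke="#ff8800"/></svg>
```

; LightBurn 1.4.05
; GRBL device profile, absolute coords
G21
G90
G0 X184.011 Y16.611
M3 S458
G1 X181.847 Y21.836 F2294
G1 X176.622 Y24.000 F2294
G1 X171.397 Y21.836 F2294
G1 X169.233 Y16.611 F2294
G1 X171.397 Y11.386 F2294
G1 X176.622 Y9.222 F2294
G1 X181.847 Y11.386 F2294
G1 X184.011 Y16.611 F2294
M5
G0 X163.302 Y53.726
M3 S273
G1 X178.774 Y53.726 F3194
G1 X178.774 Y16.296 F3194
G1 X163.302 Y16.296 F3194
G1 X163.302 Y53.726 F3194
M5
G0 X324.440 Y71.900
M3 S273
G1 X336.608 Y68.589 F3194
G1 X342.871 Y57.643 F3194
G1 X339.560 Y45.475 F3194
G1 X328.614 Y39.212 F3194
G1 X316.446 Y42.523 F3194
G1 X310.183 Y53.469 F3194
G1 X313.494 Y65.637 F3194
G1 X324.440 Y71.900 F3194
M5
G0 X143.255 Y28.986
M3 S273
G1 X122.144 Y47.134 F3194
G1 X132.880 Y72.821 F3194
G1 X160.627 Y70.548 F3194
G1 X167.039 Y43.456 F3194
G1 X143.255 Y28.986 F3194
M5
G0 X0.000 Y0.000

Since the viewBox matches the mm dimensions, user units are millimetres directly. The only transform is the Y-flip y_m = 82.306 − y_svg.

Shape 1 is a circle drawn with `<circle>`. Its stroke #0000ff means score at S458, F2294. After flipping Y the toolpath is (184.011,16.611) → (181.847,21.836) → (176.622,24.000) → (171.397,21.836) → (169.233,16.611) → (171.397,11.386) → (176.622,9.222) → (181.847,11.386) → (184.011,16.611), returning to the start.

Shape 2 is a rectangle drawn with `<rect>`. Its stroke #ff8800 means engrave at S273, F3194. After flipping Y the toolpath is (163.302,53.726) → (178.774,53.726) → (178.774,16.296) → (163.302,16.296) → (163.302,53.726), returning to the start.

Shape 3 is a regular polygon drawn with `<polygon>`. Its stroke #ff8800 means engrave at S273, F3194. After flipping Y the toolpath is (324.440,71.900) → (336.608,68.589) → (342.871,57.643) → (339.560,45.475) → (328.614,39.212) → (316.446,42.523) → (310.183,53.469) → (313.494,65.637) → (324.440,71.900), returning to the start.

Shape 4 is a regular polygon drawn with `<polygon>`. Its stroke #ff8800 means engrave at S273, F3194. After flipping Y the toolpath is (143.255,28.986) → (122.144,47.134) → (132.880,72.821) → (160.627,70.548) → (167.039,43.456) → (143.255,28.986), returning to the start.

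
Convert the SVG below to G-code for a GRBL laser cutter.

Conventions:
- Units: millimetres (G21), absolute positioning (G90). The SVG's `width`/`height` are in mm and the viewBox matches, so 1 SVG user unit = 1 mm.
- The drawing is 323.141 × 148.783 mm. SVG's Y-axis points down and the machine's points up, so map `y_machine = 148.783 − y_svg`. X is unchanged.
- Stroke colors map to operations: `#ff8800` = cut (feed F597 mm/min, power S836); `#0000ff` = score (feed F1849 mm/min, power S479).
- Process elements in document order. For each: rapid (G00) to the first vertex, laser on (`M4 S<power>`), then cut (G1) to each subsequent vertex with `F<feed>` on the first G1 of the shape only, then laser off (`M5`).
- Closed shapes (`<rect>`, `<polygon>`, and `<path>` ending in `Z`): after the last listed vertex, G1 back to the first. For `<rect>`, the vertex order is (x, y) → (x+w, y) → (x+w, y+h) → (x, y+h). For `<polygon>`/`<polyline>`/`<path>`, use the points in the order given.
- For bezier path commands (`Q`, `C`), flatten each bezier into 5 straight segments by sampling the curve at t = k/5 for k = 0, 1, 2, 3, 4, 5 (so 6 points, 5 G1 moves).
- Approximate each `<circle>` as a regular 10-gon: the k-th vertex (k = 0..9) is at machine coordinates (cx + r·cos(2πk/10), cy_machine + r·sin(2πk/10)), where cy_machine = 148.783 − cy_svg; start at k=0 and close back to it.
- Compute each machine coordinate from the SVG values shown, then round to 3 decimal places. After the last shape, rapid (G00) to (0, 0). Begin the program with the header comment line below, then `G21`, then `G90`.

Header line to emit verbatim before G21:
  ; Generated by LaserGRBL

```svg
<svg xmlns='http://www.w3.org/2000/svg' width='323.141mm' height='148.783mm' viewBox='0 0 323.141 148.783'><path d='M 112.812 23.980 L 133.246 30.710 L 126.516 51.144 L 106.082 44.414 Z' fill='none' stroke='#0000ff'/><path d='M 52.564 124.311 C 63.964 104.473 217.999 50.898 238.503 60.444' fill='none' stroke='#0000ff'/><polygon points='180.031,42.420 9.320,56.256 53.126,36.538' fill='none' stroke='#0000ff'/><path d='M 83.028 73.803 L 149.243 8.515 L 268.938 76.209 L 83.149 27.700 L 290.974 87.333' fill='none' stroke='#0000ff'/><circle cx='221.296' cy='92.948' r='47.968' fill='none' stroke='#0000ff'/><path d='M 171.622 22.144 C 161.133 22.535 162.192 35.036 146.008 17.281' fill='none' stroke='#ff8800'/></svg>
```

; Generated by LaserGRBL
G21
G90
G00 X112.812 Y124.803
M4 S479
G1 X133.246 Y118.073 F1849
G1 X126.516 Y97.639
G1 X106.082 Y104.369
G1 X112.812 Y124.803
M5
G00 X52.564 Y24.472
M4 S479
G1 X74.311 Y39.648 F1849
G1 X117.034 Y58.272
G1 X167.478 Y75.695
G1 X212.386 Y87.267
G1 X238.503 Y88.339
M5
G00 X180.031 Y106.363
M4 S479
G1 X9.320 Y92.527 F1849
G1 X53.126 Y112.245
G1 X180.031 Y106.363
M5
G00 X83.028 Y74.980
M4 S479
G1 X149.243 Y140.268 F1849
G1 X268.938 Y72.574
G1 X83.149 Y121.083
G1 X290.974 Y61.450
M5
G00 X269.264 Y55.835
M4 S479
G1 X260.103 Y84.030 F1849
G1 X236.119 Y101.455
G1 X206.473 Y101.455
G1 X182.489 Y84.030
G1 X173.328 Y55.835
G1 X182.489 Y27.640
G1 X206.473 Y10.215
G1 X236.119 Y10.215
G1 X260.103 Y27.640
G1 X269.264 Y55.835
M5
G00 X171.622 Y126.639
M4 S836
G1 X166.484 Y125.290 F597
G1 X162.736 Y123.068
G1 X158.995 Y122.007
G1 X153.880 Y124.141
G1 X146.008 Y131.502
M5
G00 X0.000 Y0.000

viewBox `0 0 323.141 148.783` with mm width/height → 1 unit = 1 mm. Flip: y_m = 148.783 − y_svg.

**Shape 1** — `<path>` regular polygon, stroke `#0000ff` → score (S479, F1849). Machine vertices: (112.812,124.803) → (133.246,118.073) → (126.516,97.639) → (106.082,104.369) → (112.812,124.803). Closed: final G1 returns to the first vertex.

**Shape 2** — `<path>` cubic bezier, stroke `#0000ff` → score (S479, F1849). Control points (SVG): P0=(52.564,124.311), P1=(63.964,104.473), P2=(217.999,50.898), P3=(238.503,60.444); sampled at t=k/5. Machine vertices: (52.564,24.472) → (74.311,39.648) → (117.034,58.272) → (167.478,75.695) → (212.386,87.267) → (238.503,88.339). Open path.

**Shape 3** — `<polygon>` closed polygon, stroke `#0000ff` → score (S479, F1849). Machine vertices: (180.031,106.363) → (9.320,92.527) → (53.126,112.245) → (180.031,106.363). Closed: final G1 returns to the first vertex.

**Shape 4** — `<path>` open polyline, stroke `#0000ff` → score (S479, F1849). Machine vertices: (83.028,74.980) → (149.243,140.268) → (268.938,72.574) → (83.149,121.083) → (290.974,61.450). Open path.

**Shape 5** — `<circle>` circle, stroke `#0000ff` → score (S479, F1849). Machine vertices: (269.264,55.835) → (260.103,84.030) → (236.119,101.455) → (206.473,101.455) → (182.489,84.030) → (173.328,55.835) → (182.489,27.640) → (206.473,10.215) → (236.119,10.215) → (260.103,27.640) → (269.264,55.835). Closed: final G1 returns to the first vertex.

**Shape 6** — `<path>` cubic bezier, stroke `#ff8800` → cut (S836, F597). Control points (SVG): P0=(171.622,22.144), P1=(161.133,22.535), P2=(162.192,35.036), P3=(146.008,17.281); sampled at t=k/5. Machine vertices: (171.622,126.639) → (166.484,125.290) → (162.736,123.068) → (158.995,122.007) → (153.880,124.141) → (146.008,131.502). Open path.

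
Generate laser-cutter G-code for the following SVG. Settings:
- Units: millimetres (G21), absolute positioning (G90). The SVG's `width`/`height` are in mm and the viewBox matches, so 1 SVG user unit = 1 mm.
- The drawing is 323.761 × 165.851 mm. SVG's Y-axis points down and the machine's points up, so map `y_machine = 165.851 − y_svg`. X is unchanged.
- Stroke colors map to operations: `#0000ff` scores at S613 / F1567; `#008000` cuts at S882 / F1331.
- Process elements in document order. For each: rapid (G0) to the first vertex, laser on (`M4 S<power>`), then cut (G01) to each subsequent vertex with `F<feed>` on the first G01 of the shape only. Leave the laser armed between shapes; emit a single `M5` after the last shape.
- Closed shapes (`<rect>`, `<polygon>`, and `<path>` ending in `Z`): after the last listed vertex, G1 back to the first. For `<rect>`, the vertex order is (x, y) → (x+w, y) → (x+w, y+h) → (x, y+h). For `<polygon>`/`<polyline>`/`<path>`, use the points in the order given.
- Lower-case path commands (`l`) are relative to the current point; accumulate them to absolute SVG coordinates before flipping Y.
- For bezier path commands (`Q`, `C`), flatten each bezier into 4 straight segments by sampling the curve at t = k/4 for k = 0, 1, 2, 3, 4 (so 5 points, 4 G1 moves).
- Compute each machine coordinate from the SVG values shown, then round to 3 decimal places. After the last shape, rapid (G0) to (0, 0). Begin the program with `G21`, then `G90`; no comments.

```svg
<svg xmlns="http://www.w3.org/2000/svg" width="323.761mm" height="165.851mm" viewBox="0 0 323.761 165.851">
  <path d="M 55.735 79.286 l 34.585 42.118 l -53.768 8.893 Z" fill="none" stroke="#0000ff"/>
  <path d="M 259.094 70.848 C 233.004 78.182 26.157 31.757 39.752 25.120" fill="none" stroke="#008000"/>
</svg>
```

G21
G90
G0 X55.735 Y86.565
M4 S613
G01 X90.320 Y44.447 F1567
G01 X36.552 Y35.554
G01 X55.735 Y86.565
G0 X259.094 Y95.003
M4 S882
G01 X211.903 Y98.121 F1331
G01 X134.541 Y112.628
G01 X64.620 Y129.755
G01 X39.752 Y140.731
M5
G0 X0.000 Y0.000

Since the viewBox matches the mm dimensions, user units are millimetres directly. The only transform is the Y-flip y_m = 165.851 − y_svg.

Shape 1 is a regular polygon drawn with `<path>`. Its stroke #0000ff means score at S613, F1567. After flipping Y the toolpath is (55.735,86.565) → (90.320,44.447) → (36.552,35.554) → (55.735,86.565), returning to the start.

Shape 2 is a cubic bezier drawn with `<path>`. Its stroke #008000 means cut at S882, F1331. After flipping Y the toolpath is (259.094,95.003) → (211.903,98.121) → (134.541,112.628) → (64.620,129.755) → (39.752,140.731).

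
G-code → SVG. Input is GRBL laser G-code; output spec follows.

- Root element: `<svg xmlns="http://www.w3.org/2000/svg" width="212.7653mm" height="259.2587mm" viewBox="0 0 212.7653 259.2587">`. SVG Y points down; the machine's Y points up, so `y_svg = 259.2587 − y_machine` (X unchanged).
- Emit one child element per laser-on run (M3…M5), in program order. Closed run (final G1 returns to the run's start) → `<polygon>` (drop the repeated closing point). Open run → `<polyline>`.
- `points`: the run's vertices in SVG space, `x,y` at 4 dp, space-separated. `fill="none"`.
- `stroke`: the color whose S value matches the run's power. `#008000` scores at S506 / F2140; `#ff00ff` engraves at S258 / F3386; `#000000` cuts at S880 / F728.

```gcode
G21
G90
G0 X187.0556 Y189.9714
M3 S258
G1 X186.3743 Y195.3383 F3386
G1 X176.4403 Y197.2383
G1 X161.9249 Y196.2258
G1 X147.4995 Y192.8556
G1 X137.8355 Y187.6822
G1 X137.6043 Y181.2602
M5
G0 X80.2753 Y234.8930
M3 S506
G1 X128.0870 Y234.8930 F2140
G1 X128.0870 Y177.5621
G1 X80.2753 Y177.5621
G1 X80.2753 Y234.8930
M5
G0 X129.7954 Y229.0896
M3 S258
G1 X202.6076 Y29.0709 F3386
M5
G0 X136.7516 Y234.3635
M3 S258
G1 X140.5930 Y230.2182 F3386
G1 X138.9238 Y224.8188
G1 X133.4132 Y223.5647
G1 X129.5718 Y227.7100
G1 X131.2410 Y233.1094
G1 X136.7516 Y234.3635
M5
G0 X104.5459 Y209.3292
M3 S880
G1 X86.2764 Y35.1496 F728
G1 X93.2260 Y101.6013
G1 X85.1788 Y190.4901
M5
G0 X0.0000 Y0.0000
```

<svg xmlns="http://www.w3.org/2000/svg" width="212.7653mm" height="259.2587mm" viewBox="0 0 212.7653 259.2587">
  <polyline points="187.0556,69.2873 186.3743,63.9204 176.4403,62.0204 161.9249,63.0329 147.4995,66.4031 137.8355,71.5765 137.6043,77.9985" fill="none" stroke="#ff00ff"/>
  <polygon points="80.2753,24.3657 128.0870,24.3657 128.0870,81.6966 80.2753,81.6966" fill="none" stroke="#008000"/>
  <polyline points="129.7954,30.1691 202.6076,230.1878" fill="none" stroke="#ff00ff"/>
  <polygon points="136.7516,24.8952 140.5930,29.0405 138.9238,34.4399 133.4132,35.6940 129.5718,31.5487 131.2410,26.1493" fill="none" stroke="#ff00ff"/>
  <polyline points="104.5459,49.9295 86.2764,224.1091 93.2260,157.6574 85.1788,68.7686" fill="none" stroke="#000000"/>
</svg>

y_svg = 259.2587 − y_m.

[1] S258→`#ff00ff` (engrave); open run; points: 187.0556,69.2873 186.3743,63.9204 176.4403,62.0204 161.9249,63.0329 147.4995,66.4031 137.8355,71.5765 137.6043,77.9985

[2] S506→`#008000` (score); closed run; points: 80.2753,24.3657 128.0870,24.3657 128.0870,81.6966 80.2753,81.6966

[3] S258→`#ff00ff` (engrave); open run; points: 129.7954,30.1691 202.6076,230.1878

[4] S258→`#ff00ff` (engrave); closed run; points: 136.7516,24.8952 140.5930,29.0405 138.9238,34.4399 133.4132,35.6940 129.5718,31.5487 131.2410,26.1493

[5] S880→`#000000` (cut); open run; points: 104.5459,49.9295 86.2764,224.1091 93.2260,157.6574 85.1788,68.7686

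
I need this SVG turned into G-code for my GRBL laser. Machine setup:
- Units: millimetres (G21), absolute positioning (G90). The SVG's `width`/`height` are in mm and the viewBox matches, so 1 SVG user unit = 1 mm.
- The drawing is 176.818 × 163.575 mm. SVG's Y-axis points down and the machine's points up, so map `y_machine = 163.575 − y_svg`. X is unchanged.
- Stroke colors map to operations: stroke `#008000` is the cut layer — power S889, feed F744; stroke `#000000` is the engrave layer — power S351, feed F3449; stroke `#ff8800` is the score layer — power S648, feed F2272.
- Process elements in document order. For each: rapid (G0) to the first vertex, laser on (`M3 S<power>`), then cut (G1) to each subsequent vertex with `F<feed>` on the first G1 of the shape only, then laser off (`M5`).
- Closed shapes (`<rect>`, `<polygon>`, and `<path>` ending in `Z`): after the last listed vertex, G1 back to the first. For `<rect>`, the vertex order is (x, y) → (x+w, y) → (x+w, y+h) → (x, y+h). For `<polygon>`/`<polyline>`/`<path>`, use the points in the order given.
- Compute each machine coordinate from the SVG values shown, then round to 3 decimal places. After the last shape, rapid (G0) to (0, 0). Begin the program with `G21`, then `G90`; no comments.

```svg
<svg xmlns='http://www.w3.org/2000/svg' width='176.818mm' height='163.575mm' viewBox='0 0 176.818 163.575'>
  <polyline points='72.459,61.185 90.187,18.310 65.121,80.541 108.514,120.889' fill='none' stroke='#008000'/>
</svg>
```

viewBox `0 0 176.818 163.575` with mm width/height → 1 unit = 1 mm. Flip: y_m = 163.575 − y_svg.

**Shape 1** — `<polyline>` open polyline, stroke `#008000` → cut (S889, F744). Machine vertices: (72.459,102.390) → (90.187,145.265) → (65.121,83.034) → (108.514,42.686). Open path.

G21
G90
G0 X72.459 Y102.390
M3 S889
G1 X90.187 Y145.265 F744
G1 X65.121 Y83.034
G1 X108.514 Y42.686
M5
G0 X0.000 Y0.000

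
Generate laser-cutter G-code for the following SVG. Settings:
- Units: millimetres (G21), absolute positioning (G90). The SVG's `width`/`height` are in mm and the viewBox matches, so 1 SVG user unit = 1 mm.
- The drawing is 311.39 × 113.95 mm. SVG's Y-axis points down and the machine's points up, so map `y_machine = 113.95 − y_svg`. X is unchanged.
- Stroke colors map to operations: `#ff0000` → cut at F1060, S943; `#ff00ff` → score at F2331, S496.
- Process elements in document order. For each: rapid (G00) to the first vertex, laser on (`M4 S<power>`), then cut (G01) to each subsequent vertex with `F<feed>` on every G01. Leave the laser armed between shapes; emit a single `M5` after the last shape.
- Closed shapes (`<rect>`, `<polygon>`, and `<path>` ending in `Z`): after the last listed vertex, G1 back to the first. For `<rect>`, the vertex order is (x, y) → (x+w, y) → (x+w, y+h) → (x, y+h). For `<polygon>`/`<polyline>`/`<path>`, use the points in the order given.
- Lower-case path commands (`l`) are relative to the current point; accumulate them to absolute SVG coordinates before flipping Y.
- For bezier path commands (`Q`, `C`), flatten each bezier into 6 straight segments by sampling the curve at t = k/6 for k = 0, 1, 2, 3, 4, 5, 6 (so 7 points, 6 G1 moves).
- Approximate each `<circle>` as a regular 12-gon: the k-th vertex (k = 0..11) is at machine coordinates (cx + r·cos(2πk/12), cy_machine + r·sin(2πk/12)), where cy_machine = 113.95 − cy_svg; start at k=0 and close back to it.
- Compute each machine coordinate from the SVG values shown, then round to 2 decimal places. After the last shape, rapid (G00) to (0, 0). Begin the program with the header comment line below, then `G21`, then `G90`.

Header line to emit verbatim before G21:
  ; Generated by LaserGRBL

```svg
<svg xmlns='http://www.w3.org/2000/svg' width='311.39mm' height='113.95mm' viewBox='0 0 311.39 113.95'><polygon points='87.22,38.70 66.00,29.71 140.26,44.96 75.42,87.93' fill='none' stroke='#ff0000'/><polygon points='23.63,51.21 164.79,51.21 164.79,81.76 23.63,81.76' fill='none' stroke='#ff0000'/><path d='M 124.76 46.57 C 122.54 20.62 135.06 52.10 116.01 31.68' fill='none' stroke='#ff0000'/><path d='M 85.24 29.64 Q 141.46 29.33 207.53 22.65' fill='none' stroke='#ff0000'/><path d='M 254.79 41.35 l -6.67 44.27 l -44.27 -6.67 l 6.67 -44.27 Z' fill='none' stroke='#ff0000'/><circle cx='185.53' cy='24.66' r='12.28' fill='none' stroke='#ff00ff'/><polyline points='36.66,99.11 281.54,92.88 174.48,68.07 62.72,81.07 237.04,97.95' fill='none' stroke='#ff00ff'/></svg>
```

Since the viewBox matches the mm dimensions, user units are millimetres directly. The only transform is the Y-flip y_m = 113.95 − y_svg.

Shape 1 is a closed polygon drawn with `<polygon>`. Its stroke #ff0000 means cut at S943, F1060. After flipping Y the toolpath is (87.22,75.25) → (66.00,84.24) → (140.26,68.99) → (75.42,26.02) → (87.22,75.25), returning to the start.

Shape 2 is a rectangle drawn with `<polygon>`. Its stroke #ff0000 means cut at S943, F1060. After flipping Y the toolpath is (23.63,62.74) → (164.79,62.74) → (164.79,32.19) → (23.63,32.19) → (23.63,62.74), returning to the start.

Shape 3 is a cubic bezier drawn with `<path>`. Its stroke #ff0000 means cut at S943, F1060. After flipping Y the toolpath is (124.76,67.38) → (124.66,76.08) → (125.74,78.24) → (126.70,76.90) → (126.25,75.10) → (123.12,75.88) → (116.01,82.27).

Shape 4 is a quadratic bezier drawn with `<path>`. Its stroke #ff0000 means cut at S943, F1060. After flipping Y the toolpath is (85.24,84.31) → (104.25,84.59) → (123.81,85.22) → (143.92,86.21) → (164.58,87.55) → (185.78,89.25) → (207.53,91.30).

Shape 5 is a regular polygon drawn with `<path>`. Its stroke #ff0000 means cut at S943, F1060. After flipping Y the toolpath is (254.79,72.60) → (248.12,28.33) → (203.85,35.00) → (210.52,79.27) → (254.79,72.60), returning to the start.

Shape 6 is a circle drawn with `<circle>`. Its stroke #ff00ff means score at S496, F2331. After flipping Y the toolpath is (197.81,89.29) → (196.16,95.43) → (191.67,99.92) → (185.53,101.57) → (179.39,99.92) → (174.90,95.43) → (173.25,89.29) → (174.90,83.15) → (179.39,78.66) → (185.53,77.01) → (191.67,78.66) → (196.16,83.15) → (197.81,89.29), returning to the start.

Shape 7 is a open polyline drawn with `<polyline>`. Its stroke #ff00ff means score at S496, F2331. After flipping Y the toolpath is (36.66,14.84) → (281.54,21.07) → (174.48,45.88) → (62.72,32.88) → (237.04,16.00).

; Generated by LaserGRBL
G21
G90
G00 X87.22 Y75.25
M4 S943
G01 X66.00 Y84.24 F1060
G01 X140.26 Y68.99 F1060
G01 X75.42 Y26.02 F1060
G01 X87.22 Y75.25 F1060
G00 X23.63 Y62.74
M4 S943
G01 X164.79 Y62.74 F1060
G01 X164.79 Y32.19 F1060
G01 X23.63 Y32.19 F1060
G01 X23.63 Y62.74 F1060
G00 X124.76 Y67.38
M4 S943
G01 X124.66 Y76.08 F1060
G01 X125.74 Y78.24 F1060
G01 X126.70 Y76.90 F1060
G01 X126.25 Y75.10 F1060
G01 X123.12 Y75.88 F1060
G01 X116.01 Y82.27 F1060
G00 X85.24 Y84.31
M4 S943
G01 X104.25 Y84.59 F1060
G01 X123.81 Y85.22 F1060
G01 X143.92 Y86.21 F1060
G01 X164.58 Y87.55 F1060
G01 X185.78 Y89.25 F1060
G01 X207.53 Y91.30 F1060
G00 X254.79 Y72.60
M4 S943
G01 X248.12 Y28.33 F1060
G01 X203.85 Y35.00 F1060
G01 X210.52 Y79.27 F1060
G01 X254.79 Y72.60 F1060
G00 X197.81 Y89.29
M4 S496
G01 X196.16 Y95.43 F2331
G01 X191.67 Y99.92 F2331
G01 X185.53 Y101.57 F2331
G01 X179.39 Y99.92 F2331
G01 X174.90 Y95.43 F2331
G01 X173.25 Y89.29 F2331
G01 X174.90 Y83.15 F2331
G01 X179.39 Y78.66 F2331
G01 X185.53 Y77.01 F2331
G01 X191.67 Y78.66 F2331
G01 X196.16 Y83.15 F2331
G01 X197.81 Y89.29 F2331
G00 X36.66 Y14.84
M4 S496
G01 X281.54 Y21.07 F2331
G01 X174.48 Y45.88 F2331
G01 X62.72 Y32.88 F2331
G01 X237.04 Y16.00 F2331
M5
G00 X0.00 Y0.00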